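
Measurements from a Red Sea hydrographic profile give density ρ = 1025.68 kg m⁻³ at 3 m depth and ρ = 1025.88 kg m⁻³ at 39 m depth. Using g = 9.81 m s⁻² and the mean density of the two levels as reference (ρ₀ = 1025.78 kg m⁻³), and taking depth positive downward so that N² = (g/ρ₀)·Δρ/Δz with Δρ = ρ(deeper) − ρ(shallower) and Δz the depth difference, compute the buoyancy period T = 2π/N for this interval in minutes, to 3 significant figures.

14.4 min

Δρ = 1025.88 − 1025.68 = 0.20 kg m⁻³ over Δz = 39 − 3 = 36 m.
N² = (9.81/1025.78) × (0.20/36) = 5.3130 × 10⁻⁵ s⁻².
N = √(5.3130 × 10⁻⁵) = 7.2890 × 10⁻³ rad s⁻¹, so T = 2π/N = 862.01 s = 14.367 min ≈ 14.4 min.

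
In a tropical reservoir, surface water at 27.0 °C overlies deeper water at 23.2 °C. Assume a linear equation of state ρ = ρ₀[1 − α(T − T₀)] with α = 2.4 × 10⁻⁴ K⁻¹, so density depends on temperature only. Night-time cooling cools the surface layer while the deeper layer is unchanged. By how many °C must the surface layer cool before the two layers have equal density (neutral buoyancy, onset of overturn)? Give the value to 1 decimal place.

With temperature the only control, equal density requires T_surf′ = T_deep.
T_surf′ = 23.2 °C.
Cooling required: 27.0 − 23.2 = 3.8 °C.

3.8 °C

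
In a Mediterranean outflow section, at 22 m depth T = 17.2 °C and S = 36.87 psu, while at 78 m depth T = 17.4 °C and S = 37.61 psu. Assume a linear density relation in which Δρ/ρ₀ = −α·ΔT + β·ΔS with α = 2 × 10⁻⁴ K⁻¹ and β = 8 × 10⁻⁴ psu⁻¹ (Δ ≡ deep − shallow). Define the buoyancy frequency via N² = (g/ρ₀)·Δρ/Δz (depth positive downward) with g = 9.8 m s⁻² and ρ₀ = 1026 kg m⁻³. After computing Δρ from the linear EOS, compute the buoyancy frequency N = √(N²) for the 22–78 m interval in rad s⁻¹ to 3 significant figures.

ΔT = +0.2 K, ΔS = +0.74 psu (deep − shallow).
Δρ/ρ₀ = −αΔT + βΔS = -4.00 × 10⁻⁵ + 5.92 × 10⁻⁴ = 5.52 × 10⁻⁴, so Δρ ≈ 0.5664 kg m⁻³.
N² = (g/ρ₀)·Δρ/Δz = g·(Δρ/ρ₀)/Δz = 9.8 × 5.52 × 10⁻⁴ / 56 = 9.6600 × 10⁻⁵ s⁻².
N = √(9.6600 × 10⁻⁵) = 9.8285 × 10⁻³ rad s⁻¹ ≈ 9.83 × 10⁻³ rad s⁻¹.

9.83 × 10⁻³ rad s⁻¹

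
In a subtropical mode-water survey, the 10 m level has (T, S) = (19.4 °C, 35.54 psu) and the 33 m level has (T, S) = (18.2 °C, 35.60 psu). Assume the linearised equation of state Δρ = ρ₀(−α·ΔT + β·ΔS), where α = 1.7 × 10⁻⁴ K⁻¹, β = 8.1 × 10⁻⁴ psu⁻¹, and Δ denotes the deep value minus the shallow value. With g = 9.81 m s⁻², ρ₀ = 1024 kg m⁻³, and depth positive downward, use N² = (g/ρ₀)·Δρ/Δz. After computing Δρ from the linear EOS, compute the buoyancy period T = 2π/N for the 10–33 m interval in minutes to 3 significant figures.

ΔT = -1.2 K, ΔS = +0.06 psu (deep − shallow).
Δρ/ρ₀ = −αΔT + βΔS = 2.04 × 10⁻⁴ + 4.86 × 10⁻⁵ = 2.526 × 10⁻⁴, so Δρ ≈ 0.2587 kg m⁻³.
N² = (g/ρ₀)·Δρ/Δz = g·(Δρ/ρ₀)/Δz = 9.81 × 2.526 × 10⁻⁴ / 23 = 1.0774 × 10⁻⁴ s⁻².
N = √(1.0774 × 10⁻⁴) = 0.010380 rad s⁻¹ → T = 2π/N = 605.32 s = 10.089 min ≈ 10.1 min.

10.1 min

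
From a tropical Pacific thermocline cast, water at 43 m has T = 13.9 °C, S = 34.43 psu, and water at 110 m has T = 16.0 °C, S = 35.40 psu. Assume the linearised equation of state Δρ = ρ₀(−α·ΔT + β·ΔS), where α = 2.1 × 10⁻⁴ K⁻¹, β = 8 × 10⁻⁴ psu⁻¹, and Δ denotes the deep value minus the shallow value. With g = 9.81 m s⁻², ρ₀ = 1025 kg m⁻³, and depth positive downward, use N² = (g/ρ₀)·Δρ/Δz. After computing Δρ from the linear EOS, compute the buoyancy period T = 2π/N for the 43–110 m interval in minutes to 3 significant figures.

15.0 min

ΔT = +2.1 K, ΔS = +0.97 psu (deep − shallow).
Δρ/ρ₀ = −αΔT + βΔS = -4.41 × 10⁻⁴ + 7.76 × 10⁻⁴ = 3.35 × 10⁻⁴, so Δρ ≈ 0.3434 kg m⁻³.
N² = (g/ρ₀)·Δρ/Δz = g·(Δρ/ρ₀)/Δz = 9.81 × 3.35 × 10⁻⁴ / 67 = 4.9050 × 10⁻⁵ s⁻².
N = √(4.9050 × 10⁻⁵) = 7.0036 × 10⁻³ rad s⁻¹ → T = 2π/N = 897.14 s = 14.952 min ≈ 15.0 min.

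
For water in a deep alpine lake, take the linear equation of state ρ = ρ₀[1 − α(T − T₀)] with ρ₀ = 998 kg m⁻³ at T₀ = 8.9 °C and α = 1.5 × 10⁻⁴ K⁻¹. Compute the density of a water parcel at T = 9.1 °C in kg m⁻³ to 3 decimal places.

997.970 kg m⁻³

T − T₀ = +0.2 K.
Bracket = 1 − α·(+0.2) = 1 + (-3.00 × 10⁻⁵) = 0.9999700.
ρ = 998 × 0.9999700 = 997.970 kg m⁻³.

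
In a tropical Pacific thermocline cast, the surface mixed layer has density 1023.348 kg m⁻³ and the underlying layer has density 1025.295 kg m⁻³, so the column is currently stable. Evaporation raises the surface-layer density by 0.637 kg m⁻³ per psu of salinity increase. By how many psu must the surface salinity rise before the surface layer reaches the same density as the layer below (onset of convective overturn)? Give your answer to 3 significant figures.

Density deficit of the surface layer: 1025.295 − 1023.348 = 1.947 kg m⁻³.
Required change = 1.947 / 0.637 = 3.06 psu.

3.06 psu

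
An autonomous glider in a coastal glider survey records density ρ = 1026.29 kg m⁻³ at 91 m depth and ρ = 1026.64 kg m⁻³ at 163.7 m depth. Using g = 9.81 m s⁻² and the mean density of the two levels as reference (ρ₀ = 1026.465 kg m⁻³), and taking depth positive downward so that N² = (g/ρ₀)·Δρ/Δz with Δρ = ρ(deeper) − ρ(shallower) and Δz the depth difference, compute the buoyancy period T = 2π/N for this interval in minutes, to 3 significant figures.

Δρ = 1026.64 − 1026.29 = 0.35 kg m⁻³ over Δz = 163.7 − 91 = 72.7 m.
N² = (9.81/1026.465) × (0.35/72.7) = 4.6011 × 10⁻⁵ s⁻².
N = √(4.6011 × 10⁻⁵) = 6.7831 × 10⁻³ rad s⁻¹, so T = 2π/N = 926.30 s = 15.438 min ≈ 15.4 min.

15.4 min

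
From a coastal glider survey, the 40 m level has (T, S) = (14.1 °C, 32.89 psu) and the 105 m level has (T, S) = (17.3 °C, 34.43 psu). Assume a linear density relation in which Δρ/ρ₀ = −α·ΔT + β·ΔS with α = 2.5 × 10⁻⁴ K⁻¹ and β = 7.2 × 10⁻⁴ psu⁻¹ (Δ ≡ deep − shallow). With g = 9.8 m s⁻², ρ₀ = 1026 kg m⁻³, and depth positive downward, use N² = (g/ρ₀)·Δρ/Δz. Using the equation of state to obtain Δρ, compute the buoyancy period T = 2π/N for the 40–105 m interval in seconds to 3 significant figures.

921 s

ΔT = +3.2 K, ΔS = +1.54 psu (deep − shallow).
Δρ/ρ₀ = −αΔT + βΔS = -8.00 × 10⁻⁴ + 1.1088 × 10⁻³ = 3.088 × 10⁻⁴, so Δρ ≈ 0.3168 kg m⁻³.
N² = (g/ρ₀)·Δρ/Δz = g·(Δρ/ρ₀)/Δz = 9.8 × 3.088 × 10⁻⁴ / 65 = 4.6558 × 10⁻⁵ s⁻².
N = √(4.6558 × 10⁻⁵) = 6.8233 × 10⁻³ rad s⁻¹ → T = 2π/N = 920.84 s ≈ 921 s.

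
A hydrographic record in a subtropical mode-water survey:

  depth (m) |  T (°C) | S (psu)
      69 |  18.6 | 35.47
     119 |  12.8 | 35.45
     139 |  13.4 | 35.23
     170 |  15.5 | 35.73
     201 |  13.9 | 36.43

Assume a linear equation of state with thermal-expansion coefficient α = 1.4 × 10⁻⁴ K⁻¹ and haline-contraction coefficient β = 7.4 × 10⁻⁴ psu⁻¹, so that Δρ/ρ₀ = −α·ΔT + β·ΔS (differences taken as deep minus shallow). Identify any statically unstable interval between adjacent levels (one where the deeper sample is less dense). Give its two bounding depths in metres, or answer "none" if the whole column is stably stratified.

119–139 m

Evaluate Δρ/ρ₀ = −αΔT + βΔS across each adjacent pair:
  69–119 m: −αΔT+βΔS = −(1.4 × 10⁻⁴)(-5.8)+(7.4 × 10⁻⁴)(-0.02) = 8.0 × 10⁻⁴ → stable
  119–139 m: −αΔT+βΔS = −(1.4 × 10⁻⁴)(+0.6)+(7.4 × 10⁻⁴)(-0.22) = -2.5 × 10⁻⁴ → UNSTABLE
  139–170 m: −αΔT+βΔS = −(1.4 × 10⁻⁴)(+2.1)+(7.4 × 10⁻⁴)(+0.50) = 7.6 × 10⁻⁵ → stable
  170–201 m: −αΔT+βΔS = −(1.4 × 10⁻⁴)(-1.6)+(7.4 × 10⁻⁴)(+0.70) = 7.4 × 10⁻⁴ → stable
The 119–139 m interval has Δρ < 0: lighter water underlies denser water.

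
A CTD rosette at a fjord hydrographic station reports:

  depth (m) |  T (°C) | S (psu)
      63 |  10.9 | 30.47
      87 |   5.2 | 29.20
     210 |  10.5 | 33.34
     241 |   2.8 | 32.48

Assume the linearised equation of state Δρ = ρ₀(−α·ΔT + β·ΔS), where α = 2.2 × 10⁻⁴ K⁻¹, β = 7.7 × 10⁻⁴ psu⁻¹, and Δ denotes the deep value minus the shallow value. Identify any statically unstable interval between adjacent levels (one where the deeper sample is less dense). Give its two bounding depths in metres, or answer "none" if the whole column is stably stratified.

Evaluate Δρ/ρ₀ = −αΔT + βΔS across each adjacent pair:
  63–87 m: −αΔT+βΔS = −(2.2 × 10⁻⁴)(-5.7)+(7.7 × 10⁻⁴)(-1.27) = 2.8 × 10⁻⁴ → stable
  87–210 m: −αΔT+βΔS = −(2.2 × 10⁻⁴)(+5.3)+(7.7 × 10⁻⁴)(+4.14) = 2.0 × 10⁻³ → stable
  210–241 m: −αΔT+βΔS = −(2.2 × 10⁻⁴)(-7.7)+(7.7 × 10⁻⁴)(-0.86) = 1.0 × 10⁻³ → stable
Every interval has Δρ > 0: the column is stably stratified throughout.

none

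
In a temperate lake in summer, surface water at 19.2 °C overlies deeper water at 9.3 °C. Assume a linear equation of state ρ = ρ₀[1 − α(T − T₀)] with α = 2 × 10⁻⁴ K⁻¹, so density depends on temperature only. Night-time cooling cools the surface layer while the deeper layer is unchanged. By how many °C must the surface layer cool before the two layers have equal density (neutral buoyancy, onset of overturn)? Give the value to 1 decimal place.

With temperature the only control, equal density requires T_surf′ = T_deep.
T_surf′ = 9.3 °C.
Cooling required: 19.2 − 9.3 = 9.9 °C.

9.9 °C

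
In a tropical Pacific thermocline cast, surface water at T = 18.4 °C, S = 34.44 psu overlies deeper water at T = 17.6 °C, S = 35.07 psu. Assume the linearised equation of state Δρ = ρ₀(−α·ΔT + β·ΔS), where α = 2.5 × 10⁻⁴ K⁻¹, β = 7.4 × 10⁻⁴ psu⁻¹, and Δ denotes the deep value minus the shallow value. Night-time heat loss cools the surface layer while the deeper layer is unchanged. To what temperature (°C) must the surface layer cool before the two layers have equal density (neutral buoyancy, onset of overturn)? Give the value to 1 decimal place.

15.7 °C

Neutral buoyancy requires Δρ = 0, i.e. −α(T_deep − T_surf′) + β(S_deep − S_surf) = 0.
T_surf′ = T_deep − (β/α)·ΔS = 17.6 − (7.4 × 10⁻⁴/2.5 × 10⁻⁴)·(+0.63) = 15.735 °C.
Cooling required: 18.4 − (15.735) = 2.665 °C.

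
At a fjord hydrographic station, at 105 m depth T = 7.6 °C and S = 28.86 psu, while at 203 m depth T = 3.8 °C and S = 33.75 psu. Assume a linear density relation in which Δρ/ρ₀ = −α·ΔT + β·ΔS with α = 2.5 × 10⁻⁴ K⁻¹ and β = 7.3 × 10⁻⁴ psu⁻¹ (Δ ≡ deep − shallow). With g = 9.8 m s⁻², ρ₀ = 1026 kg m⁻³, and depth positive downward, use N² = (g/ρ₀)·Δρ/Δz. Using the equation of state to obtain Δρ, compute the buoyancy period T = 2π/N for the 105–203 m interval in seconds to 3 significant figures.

ΔT = -3.8 K, ΔS = +4.89 psu (deep − shallow).
Δρ/ρ₀ = −αΔT + βΔS = 9.50 × 10⁻⁴ + 3.5697 × 10⁻³ = 4.5197 × 10⁻³, so Δρ ≈ 4.637 kg m⁻³.
N² = (g/ρ₀)·Δρ/Δz = g·(Δρ/ρ₀)/Δz = 9.8 × 4.5197 × 10⁻³ / 98 = 4.5197 × 10⁻⁴ s⁻².
N = √(4.5197 × 10⁻⁴) = 0.021260 rad s⁻¹ → T = 2π/N = 295.54 s ≈ 296 s.

296 s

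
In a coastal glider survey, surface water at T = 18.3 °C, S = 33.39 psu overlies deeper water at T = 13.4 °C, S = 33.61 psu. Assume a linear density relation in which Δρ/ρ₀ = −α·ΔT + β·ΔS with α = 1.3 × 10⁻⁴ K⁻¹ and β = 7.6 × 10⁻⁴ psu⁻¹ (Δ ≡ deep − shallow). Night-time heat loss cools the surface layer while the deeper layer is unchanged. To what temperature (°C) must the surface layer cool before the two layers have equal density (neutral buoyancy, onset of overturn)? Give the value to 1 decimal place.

Neutral buoyancy requires Δρ = 0, i.e. −α(T_deep − T_surf′) + β(S_deep − S_surf) = 0.
T_surf′ = T_deep − (β/α)·ΔS = 13.4 − (7.6 × 10⁻⁴/1.3 × 10⁻⁴)·(+0.22) = 12.114 °C.
Cooling required: 18.3 − (12.114) = 6.186 °C.

12.1 °C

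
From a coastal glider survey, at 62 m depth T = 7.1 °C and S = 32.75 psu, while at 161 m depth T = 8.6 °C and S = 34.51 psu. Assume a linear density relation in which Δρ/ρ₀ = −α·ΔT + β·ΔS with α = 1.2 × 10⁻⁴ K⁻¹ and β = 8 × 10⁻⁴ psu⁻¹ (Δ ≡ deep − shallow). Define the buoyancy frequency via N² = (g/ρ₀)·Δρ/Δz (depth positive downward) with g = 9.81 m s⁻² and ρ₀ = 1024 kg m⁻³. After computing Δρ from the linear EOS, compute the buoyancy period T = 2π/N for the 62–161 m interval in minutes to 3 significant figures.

9.49 min

ΔT = +1.5 K, ΔS = +1.76 psu (deep − shallow).
Δρ/ρ₀ = −αΔT + βΔS = -1.80 × 10⁻⁴ + 1.408 × 10⁻³ = 1.228 × 10⁻³, so Δρ ≈ 1.257 kg m⁻³.
N² = (g/ρ₀)·Δρ/Δz = g·(Δρ/ρ₀)/Δz = 9.81 × 1.228 × 10⁻³ / 99 = 1.2168 × 10⁻⁴ s⁻².
N = √(1.2168 × 10⁻⁴) = 0.011031 rad s⁻¹ → T = 2π/N = 569.59 s = 9.4932 min ≈ 9.49 min.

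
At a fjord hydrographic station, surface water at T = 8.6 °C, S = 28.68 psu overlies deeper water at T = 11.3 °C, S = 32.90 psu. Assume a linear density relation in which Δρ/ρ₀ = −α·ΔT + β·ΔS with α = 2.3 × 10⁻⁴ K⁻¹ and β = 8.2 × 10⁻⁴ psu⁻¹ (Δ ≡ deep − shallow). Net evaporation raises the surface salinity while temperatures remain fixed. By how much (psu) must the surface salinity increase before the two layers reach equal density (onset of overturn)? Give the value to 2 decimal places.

3.46 psu

Neutral buoyancy requires −α(T_deep − T_surf) + β(S_deep − S_surf′) = 0.
S_surf′ = S_deep − (α/β)·ΔT = 32.90 − (2.3 × 10⁻⁴/8.2 × 10⁻⁴)·(+2.7) = 32.1427 psu.
Increase required: 32.1427 − 28.68 = 3.4627 psu.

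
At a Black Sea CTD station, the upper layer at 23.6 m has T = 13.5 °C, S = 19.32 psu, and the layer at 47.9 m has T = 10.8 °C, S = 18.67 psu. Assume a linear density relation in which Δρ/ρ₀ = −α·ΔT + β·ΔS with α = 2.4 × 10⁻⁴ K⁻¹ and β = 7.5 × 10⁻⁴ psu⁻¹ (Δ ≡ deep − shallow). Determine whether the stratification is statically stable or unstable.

stable

ΔT = 10.8 − 13.5 = -2.7 K and ΔS = 18.67 − 19.32 = -0.65 psu (deep − shallow).
−αΔT = 6.48 × 10⁻⁴; βΔS = -4.875 × 10⁻⁴; sum Δρ/ρ₀ = 1.605 × 10⁻⁴.
Δρ/ρ₀ > 0, so Δρ > 0: deeper water is denser → statically stable.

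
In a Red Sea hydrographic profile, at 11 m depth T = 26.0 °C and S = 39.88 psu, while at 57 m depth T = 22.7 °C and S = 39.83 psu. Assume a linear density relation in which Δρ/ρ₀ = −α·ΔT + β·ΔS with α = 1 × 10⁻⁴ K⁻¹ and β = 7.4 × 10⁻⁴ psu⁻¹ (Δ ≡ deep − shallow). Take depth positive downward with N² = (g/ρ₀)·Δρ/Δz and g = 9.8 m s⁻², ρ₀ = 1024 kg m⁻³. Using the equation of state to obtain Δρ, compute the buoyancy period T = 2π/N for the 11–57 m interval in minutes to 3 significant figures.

13.3 min

ΔT = -3.3 K, ΔS = -0.05 psu (deep − shallow).
Δρ/ρ₀ = −αΔT + βΔS = 3.30 × 10⁻⁴ − 3.70 × 10⁻⁵ = 2.93 × 10⁻⁴, so Δρ ≈ 0.3000 kg m⁻³.
N² = (g/ρ₀)·Δρ/Δz = g·(Δρ/ρ₀)/Δz = 9.8 × 2.93 × 10⁻⁴ / 46 = 6.2422 × 10⁻⁵ s⁻².
N = √(6.2422 × 10⁻⁵) = 7.9008 × 10⁻³ rad s⁻¹ → T = 2π/N = 795.26 s = 13.254 min ≈ 13.3 min.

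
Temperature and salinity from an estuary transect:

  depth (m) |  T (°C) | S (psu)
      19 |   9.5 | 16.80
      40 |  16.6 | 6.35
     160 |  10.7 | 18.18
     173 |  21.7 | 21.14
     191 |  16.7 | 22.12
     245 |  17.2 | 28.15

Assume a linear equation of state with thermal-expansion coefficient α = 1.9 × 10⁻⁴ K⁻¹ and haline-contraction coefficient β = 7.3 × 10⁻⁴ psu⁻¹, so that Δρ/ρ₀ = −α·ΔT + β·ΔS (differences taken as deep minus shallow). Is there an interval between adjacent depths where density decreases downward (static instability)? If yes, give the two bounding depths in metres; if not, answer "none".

Evaluate Δρ/ρ₀ = −αΔT + βΔS across each adjacent pair:
  19–40 m: −αΔT+βΔS = −(1.9 × 10⁻⁴)(+7.1)+(7.3 × 10⁻⁴)(-10.45) = -9.0 × 10⁻³ → UNSTABLE
  40–160 m: −αΔT+βΔS = −(1.9 × 10⁻⁴)(-5.9)+(7.3 × 10⁻⁴)(+11.83) = 9.8 × 10⁻³ → stable
  160–173 m: −αΔT+βΔS = −(1.9 × 10⁻⁴)(+11.0)+(7.3 × 10⁻⁴)(+2.96) = 7.1 × 10⁻⁵ → stable
  173–191 m: −αΔT+βΔS = −(1.9 × 10⁻⁴)(-5.0)+(7.3 × 10⁻⁴)(+0.98) = 1.7 × 10⁻³ → stable
  191–245 m: −αΔT+βΔS = −(1.9 × 10⁻⁴)(+0.5)+(7.3 × 10⁻⁴)(+6.03) = 4.3 × 10⁻³ → stable
The 19–40 m interval has Δρ < 0: lighter water underlies denser water.

19–40 m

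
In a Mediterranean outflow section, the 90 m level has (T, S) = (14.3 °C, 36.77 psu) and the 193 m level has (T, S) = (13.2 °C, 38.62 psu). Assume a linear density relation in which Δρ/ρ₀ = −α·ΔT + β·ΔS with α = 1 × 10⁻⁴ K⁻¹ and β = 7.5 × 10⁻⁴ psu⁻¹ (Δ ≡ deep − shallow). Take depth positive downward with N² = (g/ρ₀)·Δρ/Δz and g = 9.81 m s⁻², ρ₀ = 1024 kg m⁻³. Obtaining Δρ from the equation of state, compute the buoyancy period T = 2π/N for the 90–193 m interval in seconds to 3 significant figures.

526 s

ΔT = -1.1 K, ΔS = +1.85 psu (deep − shallow).
Δρ/ρ₀ = −αΔT + βΔS = 1.10 × 10⁻⁴ + 1.3875 × 10⁻³ = 1.4975 × 10⁻³, so Δρ ≈ 1.533 kg m⁻³.
N² = (g/ρ₀)·Δρ/Δz = g·(Δρ/ρ₀)/Δz = 9.81 × 1.4975 × 10⁻³ / 103 = 1.4263 × 10⁻⁴ s⁻².
N = √(1.4263 × 10⁻⁴) = 0.011943 rad s⁻¹ → T = 2π/N = 526.10 s ≈ 526 s.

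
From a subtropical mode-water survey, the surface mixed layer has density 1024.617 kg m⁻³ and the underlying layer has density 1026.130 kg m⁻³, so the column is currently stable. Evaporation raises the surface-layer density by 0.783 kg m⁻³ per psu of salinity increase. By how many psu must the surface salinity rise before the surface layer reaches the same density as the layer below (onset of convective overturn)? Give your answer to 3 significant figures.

1.93 psu

Density deficit of the surface layer: 1026.130 − 1024.617 = 1.513 kg m⁻³.
Required change = 1.513 / 0.783 = 1.93 psu.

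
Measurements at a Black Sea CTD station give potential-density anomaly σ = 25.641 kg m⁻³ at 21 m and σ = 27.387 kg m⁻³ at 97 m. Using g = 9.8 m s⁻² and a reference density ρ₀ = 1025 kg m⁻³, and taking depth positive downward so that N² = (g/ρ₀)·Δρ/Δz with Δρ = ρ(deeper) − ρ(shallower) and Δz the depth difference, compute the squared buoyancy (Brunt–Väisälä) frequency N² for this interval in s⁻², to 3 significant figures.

Δρ = 1027.387 − 1025.641 = 1.746 kg m⁻³ over Δz = 97 − 21 = 76 m.
N² = (9.8/1025) × (1.746/76) = 2.1965 × 10⁻⁴ s⁻² ≈ 2.20 × 10⁻⁴ s⁻².

2.20 × 10⁻⁴ s⁻²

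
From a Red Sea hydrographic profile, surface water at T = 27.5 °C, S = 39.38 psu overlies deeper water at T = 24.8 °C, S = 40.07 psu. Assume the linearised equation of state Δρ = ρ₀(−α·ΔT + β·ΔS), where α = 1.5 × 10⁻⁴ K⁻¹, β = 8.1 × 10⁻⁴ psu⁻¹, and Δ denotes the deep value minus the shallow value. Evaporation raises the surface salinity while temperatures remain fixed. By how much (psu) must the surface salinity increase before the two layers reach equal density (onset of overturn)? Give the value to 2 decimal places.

1.19 psu

Neutral buoyancy requires −α(T_deep − T_surf) + β(S_deep − S_surf′) = 0.
S_surf′ = S_deep − (α/β)·ΔT = 40.07 − (1.5 × 10⁻⁴/8.1 × 10⁻⁴)·(-2.7) = 40.5700 psu.
Increase required: 40.5700 − 39.38 = 1.1900 psu.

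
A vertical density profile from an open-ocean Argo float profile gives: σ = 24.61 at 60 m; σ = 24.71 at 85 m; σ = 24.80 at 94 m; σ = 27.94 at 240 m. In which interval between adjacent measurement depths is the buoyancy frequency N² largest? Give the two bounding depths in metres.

94–240 m

Compute the density gradient over each adjacent pair:
  60–85 m: Δρ/Δz = 0.10/25 = 4.0 × 10⁻³ kg m⁻⁴
  85–94 m: Δρ/Δz = 0.09/9 = 0.010 kg m⁻⁴
  94–240 m: Δρ/Δz = 3.14/146 = 0.022 kg m⁻⁴
The largest gradient is in the 94–240 m interval — the pycnocline.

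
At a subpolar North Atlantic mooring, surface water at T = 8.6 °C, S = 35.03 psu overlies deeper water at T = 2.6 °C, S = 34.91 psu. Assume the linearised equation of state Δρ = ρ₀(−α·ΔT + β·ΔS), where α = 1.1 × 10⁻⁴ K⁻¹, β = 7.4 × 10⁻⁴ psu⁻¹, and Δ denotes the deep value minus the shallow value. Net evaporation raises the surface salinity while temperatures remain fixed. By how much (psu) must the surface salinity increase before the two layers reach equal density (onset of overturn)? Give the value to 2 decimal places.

0.77 psu

Neutral buoyancy requires −α(T_deep − T_surf) + β(S_deep − S_surf′) = 0.
S_surf′ = S_deep − (α/β)·ΔT = 34.91 − (1.1 × 10⁻⁴/7.4 × 10⁻⁴)·(-6.0) = 35.8019 psu.
Increase required: 35.8019 − 35.03 = 0.7719 psu.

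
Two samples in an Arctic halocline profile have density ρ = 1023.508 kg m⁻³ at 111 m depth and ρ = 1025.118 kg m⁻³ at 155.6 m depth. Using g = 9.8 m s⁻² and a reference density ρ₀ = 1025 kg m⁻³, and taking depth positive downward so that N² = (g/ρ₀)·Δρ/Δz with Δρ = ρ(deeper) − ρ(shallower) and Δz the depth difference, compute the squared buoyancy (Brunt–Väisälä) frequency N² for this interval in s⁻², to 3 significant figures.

3.45 × 10⁻⁴ s⁻²

Δρ = 1025.118 − 1023.508 = 1.610 kg m⁻³ over Δz = 155.6 − 111 = 44.6 m.
N² = (9.8/1025) × (1.610/44.6) = 3.4514 × 10⁻⁴ s⁻² ≈ 3.45 × 10⁻⁴ s⁻².
Since Δρ > 0 the layer is stably stratified.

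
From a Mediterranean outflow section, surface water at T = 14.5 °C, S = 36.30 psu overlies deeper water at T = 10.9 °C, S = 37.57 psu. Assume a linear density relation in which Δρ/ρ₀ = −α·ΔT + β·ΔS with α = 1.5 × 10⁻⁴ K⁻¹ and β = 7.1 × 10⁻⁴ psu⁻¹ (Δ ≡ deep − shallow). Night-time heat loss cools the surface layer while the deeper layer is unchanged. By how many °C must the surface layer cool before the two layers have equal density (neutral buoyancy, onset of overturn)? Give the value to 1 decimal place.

Neutral buoyancy requires Δρ = 0, i.e. −α(T_deep − T_surf′) + β(S_deep − S_surf) = 0.
T_surf′ = T_deep − (β/α)·ΔS = 10.9 − (7.1 × 10⁻⁴/1.5 × 10⁻⁴)·(+1.27) = 4.889 °C.
Cooling required: 14.5 − (4.889) = 9.611 °C.

9.6 °C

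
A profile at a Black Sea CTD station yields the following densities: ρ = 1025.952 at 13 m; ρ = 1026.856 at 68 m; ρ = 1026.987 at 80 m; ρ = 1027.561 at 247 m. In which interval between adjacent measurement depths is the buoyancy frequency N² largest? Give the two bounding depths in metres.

13–68 m

Compute the density gradient over each adjacent pair:
  13–68 m: Δρ/Δz = 0.904/55 = 0.016 kg m⁻⁴
  68–80 m: Δρ/Δz = 0.131/12 = 0.011 kg m⁻⁴
  80–247 m: Δρ/Δz = 0.574/167 = 3.4 × 10⁻³ kg m⁻⁴
The largest gradient is in the 13–68 m interval — the pycnocline.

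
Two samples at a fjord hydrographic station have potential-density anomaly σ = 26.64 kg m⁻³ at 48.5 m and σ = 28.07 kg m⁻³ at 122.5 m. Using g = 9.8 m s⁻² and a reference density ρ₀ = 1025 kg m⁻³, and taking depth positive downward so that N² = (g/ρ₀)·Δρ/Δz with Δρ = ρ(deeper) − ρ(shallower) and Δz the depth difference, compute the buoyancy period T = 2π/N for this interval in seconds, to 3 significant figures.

Δρ = 1028.07 − 1026.64 = 1.43 kg m⁻³ over Δz = 122.5 − 48.5 = 74 m.
N² = (9.8/1025) × (1.43/74) = 1.8476 × 10⁻⁴ s⁻².
N = √(1.8476 × 10⁻⁴) = 0.013593 rad s⁻¹, so T = 2π/N = 462.24 s ≈ 462 s.

462 s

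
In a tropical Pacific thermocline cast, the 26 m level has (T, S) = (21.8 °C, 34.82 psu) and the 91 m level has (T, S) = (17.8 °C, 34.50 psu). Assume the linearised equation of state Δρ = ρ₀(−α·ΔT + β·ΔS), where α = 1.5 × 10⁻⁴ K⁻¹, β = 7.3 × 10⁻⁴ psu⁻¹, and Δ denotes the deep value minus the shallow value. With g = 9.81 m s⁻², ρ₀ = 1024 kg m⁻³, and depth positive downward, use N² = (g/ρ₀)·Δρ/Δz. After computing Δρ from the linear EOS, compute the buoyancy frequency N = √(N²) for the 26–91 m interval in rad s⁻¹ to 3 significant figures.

ΔT = -4.0 K, ΔS = -0.32 psu (deep − shallow).
Δρ/ρ₀ = −αΔT + βΔS = 6.00 × 10⁻⁴ − 2.336 × 10⁻⁴ = 3.664 × 10⁻⁴, so Δρ ≈ 0.3752 kg m⁻³.
N² = (g/ρ₀)·Δρ/Δz = g·(Δρ/ρ₀)/Δz = 9.81 × 3.664 × 10⁻⁴ / 65 = 5.5298 × 10⁻⁵ s⁻².
N = √(5.5298 × 10⁻⁵) = 7.4363 × 10⁻³ rad s⁻¹ ≈ 7.44 × 10⁻³ rad s⁻¹.

7.44 × 10⁻³ rad s⁻¹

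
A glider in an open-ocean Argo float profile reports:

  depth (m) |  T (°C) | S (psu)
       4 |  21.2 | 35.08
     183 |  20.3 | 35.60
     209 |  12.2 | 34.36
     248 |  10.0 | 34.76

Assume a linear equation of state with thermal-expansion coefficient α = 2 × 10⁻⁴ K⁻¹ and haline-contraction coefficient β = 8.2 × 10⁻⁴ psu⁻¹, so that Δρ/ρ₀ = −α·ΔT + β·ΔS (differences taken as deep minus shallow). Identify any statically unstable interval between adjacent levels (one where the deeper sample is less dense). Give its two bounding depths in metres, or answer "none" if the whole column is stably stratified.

Evaluate Δρ/ρ₀ = −αΔT + βΔS across each adjacent pair:
  4–183 m: −αΔT+βΔS = −(2 × 10⁻⁴)(-0.9)+(8.2 × 10⁻⁴)(+0.52) = 6.1 × 10⁻⁴ → stable
  183–209 m: −αΔT+βΔS = −(2 × 10⁻⁴)(-8.1)+(8.2 × 10⁻⁴)(-1.24) = 6.0 × 10⁻⁴ → stable
  209–248 m: −αΔT+βΔS = −(2 × 10⁻⁴)(-2.2)+(8.2 × 10⁻⁴)(+0.40) = 7.7 × 10⁻⁴ → stable
Every interval has Δρ > 0: the column is stably stratified throughout.

none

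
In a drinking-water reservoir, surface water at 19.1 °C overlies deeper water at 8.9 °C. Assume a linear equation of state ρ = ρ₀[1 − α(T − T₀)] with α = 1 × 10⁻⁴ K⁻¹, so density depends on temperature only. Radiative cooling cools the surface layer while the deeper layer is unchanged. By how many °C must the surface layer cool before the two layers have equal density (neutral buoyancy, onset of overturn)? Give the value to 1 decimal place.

With temperature the only control, equal density requires T_surf′ = T_deep.
T_surf′ = 8.9 °C.
Cooling required: 19.1 − 8.9 = 10.2 °C.

10.2 °C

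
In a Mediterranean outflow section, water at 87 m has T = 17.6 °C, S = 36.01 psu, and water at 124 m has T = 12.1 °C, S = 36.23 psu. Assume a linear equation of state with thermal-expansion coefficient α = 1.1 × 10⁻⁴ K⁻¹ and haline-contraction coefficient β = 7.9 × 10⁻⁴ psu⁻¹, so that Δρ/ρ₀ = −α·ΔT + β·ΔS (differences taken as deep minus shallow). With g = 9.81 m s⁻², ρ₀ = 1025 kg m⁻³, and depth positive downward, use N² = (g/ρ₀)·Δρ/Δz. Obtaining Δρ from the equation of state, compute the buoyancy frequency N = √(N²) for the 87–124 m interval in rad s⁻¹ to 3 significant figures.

ΔT = -5.5 K, ΔS = +0.22 psu (deep − shallow).
Δρ/ρ₀ = −αΔT + βΔS = 6.05 × 10⁻⁴ + 1.738 × 10⁻⁴ = 7.788 × 10⁻⁴, so Δρ ≈ 0.7983 kg m⁻³.
N² = (g/ρ₀)·Δρ/Δz = g·(Δρ/ρ₀)/Δz = 9.81 × 7.788 × 10⁻⁴ / 37 = 2.0649 × 10⁻⁴ s⁻².
N = √(2.0649 × 10⁻⁴) = 0.014370 rad s⁻¹ ≈ 0.0144 rad s⁻¹.

0.0144 rad s⁻¹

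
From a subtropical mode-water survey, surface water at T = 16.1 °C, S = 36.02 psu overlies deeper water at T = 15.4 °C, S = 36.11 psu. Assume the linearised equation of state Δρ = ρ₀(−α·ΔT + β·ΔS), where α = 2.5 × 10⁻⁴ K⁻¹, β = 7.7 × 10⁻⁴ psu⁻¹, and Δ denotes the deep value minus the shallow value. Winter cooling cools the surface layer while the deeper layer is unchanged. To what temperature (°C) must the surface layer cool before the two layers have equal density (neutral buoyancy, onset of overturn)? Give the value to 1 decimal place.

Neutral buoyancy requires Δρ = 0, i.e. −α(T_deep − T_surf′) + β(S_deep − S_surf) = 0.
T_surf′ = T_deep − (β/α)·ΔS = 15.4 − (7.7 × 10⁻⁴/2.5 × 10⁻⁴)·(+0.09) = 15.123 °C.
Cooling required: 16.1 − (15.123) = 0.977 °C.

15.1 °C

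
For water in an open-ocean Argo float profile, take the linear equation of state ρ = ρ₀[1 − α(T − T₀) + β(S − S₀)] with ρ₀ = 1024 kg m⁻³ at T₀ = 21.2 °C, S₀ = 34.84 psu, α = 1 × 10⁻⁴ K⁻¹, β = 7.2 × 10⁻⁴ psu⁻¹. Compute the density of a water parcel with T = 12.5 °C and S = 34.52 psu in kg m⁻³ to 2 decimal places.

1024.65 kg m⁻³

T − T₀ = -8.7 K, S − S₀ = -0.32 psu.
Bracket = 1 − α·(-8.7) + β·(-0.32) = 1 + (6.396 × 10⁻⁴) = 1.0006396.
ρ = 1024 × 1.0006396 = 1024.65 kg m⁻³.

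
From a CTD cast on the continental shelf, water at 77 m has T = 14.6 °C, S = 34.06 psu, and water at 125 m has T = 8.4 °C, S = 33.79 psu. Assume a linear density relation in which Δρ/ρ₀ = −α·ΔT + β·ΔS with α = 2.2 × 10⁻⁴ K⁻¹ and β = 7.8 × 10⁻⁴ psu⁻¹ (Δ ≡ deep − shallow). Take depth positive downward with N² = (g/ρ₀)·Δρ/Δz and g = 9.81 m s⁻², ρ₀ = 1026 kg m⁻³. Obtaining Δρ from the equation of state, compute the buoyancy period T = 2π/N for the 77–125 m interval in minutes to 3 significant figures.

6.82 min

ΔT = -6.2 K, ΔS = -0.27 psu (deep − shallow).
Δρ/ρ₀ = −αΔT + βΔS = 1.364 × 10⁻³ − 2.106 × 10⁻⁴ = 1.1534 × 10⁻³, so Δρ ≈ 1.183 kg m⁻³.
N² = (g/ρ₀)·Δρ/Δz = g·(Δρ/ρ₀)/Δz = 9.81 × 1.1534 × 10⁻³ / 48 = 2.3573 × 10⁻⁴ s⁻².
N = √(2.3573 × 10⁻⁴) = 0.015354 rad s⁻¹ → T = 2π/N = 409.22 s = 6.8203 min ≈ 6.82 min.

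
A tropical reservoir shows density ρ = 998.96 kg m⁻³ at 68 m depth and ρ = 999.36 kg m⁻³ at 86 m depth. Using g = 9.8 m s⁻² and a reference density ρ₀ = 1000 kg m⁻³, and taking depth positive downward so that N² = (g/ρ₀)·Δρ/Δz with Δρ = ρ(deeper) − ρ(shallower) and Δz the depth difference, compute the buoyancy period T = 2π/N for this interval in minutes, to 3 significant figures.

7.10 min

Δρ = 999.36 − 998.96 = 0.40 kg m⁻³ over Δz = 86 − 68 = 18 m.
N² = (9.8/1000) × (0.40/18) = 2.1778 × 10⁻⁴ s⁻².
N = √(2.1778 × 10⁻⁴) = 0.014757 rad s⁻¹, so T = 2π/N = 425.78 s = 7.0963 min ≈ 7.10 min.
N² > 0, so the interval is statically stable.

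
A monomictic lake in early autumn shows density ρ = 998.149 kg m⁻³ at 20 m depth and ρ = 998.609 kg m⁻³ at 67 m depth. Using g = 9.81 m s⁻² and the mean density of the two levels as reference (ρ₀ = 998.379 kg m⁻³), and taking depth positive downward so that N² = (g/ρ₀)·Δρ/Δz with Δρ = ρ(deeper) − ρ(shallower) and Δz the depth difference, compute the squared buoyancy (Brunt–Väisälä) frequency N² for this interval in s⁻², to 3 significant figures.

9.62 × 10⁻⁵ s⁻²

Δρ = 998.609 − 998.149 = 0.460 kg m⁻³ over Δz = 67 − 20 = 47 m.
N² = (9.81/998.379) × (0.460/47) = 9.6169 × 10⁻⁵ s⁻² ≈ 9.62 × 10⁻⁵ s⁻².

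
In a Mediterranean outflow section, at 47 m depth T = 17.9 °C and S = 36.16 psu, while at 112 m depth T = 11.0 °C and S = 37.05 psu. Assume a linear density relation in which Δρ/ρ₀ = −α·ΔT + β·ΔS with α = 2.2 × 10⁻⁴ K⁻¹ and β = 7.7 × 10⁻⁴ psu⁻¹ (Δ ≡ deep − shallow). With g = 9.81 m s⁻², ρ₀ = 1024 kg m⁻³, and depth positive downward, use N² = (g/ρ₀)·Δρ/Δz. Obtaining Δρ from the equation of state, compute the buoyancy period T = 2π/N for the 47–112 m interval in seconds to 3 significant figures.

345 s

ΔT = -6.9 K, ΔS = +0.89 psu (deep − shallow).
Δρ/ρ₀ = −αΔT + βΔS = 1.518 × 10⁻³ + 6.853 × 10⁻⁴ = 2.2033 × 10⁻³, so Δρ ≈ 2.256 kg m⁻³.
N² = (g/ρ₀)·Δρ/Δz = g·(Δρ/ρ₀)/Δz = 9.81 × 2.2033 × 10⁻³ / 65 = 3.3253 × 10⁻⁴ s⁻².
N = √(3.3253 × 10⁻⁴) = 0.018235 rad s⁻¹ → T = 2π/N = 344.57 s ≈ 345 s.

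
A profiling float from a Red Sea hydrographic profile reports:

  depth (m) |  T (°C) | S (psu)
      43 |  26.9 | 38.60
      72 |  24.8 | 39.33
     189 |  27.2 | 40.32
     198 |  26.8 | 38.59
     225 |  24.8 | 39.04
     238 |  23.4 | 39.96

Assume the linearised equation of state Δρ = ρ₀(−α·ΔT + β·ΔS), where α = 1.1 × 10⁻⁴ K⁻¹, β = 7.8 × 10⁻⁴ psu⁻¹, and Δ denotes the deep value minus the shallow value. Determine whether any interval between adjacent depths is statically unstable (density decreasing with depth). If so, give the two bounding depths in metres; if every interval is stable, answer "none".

189–198 m

Evaluate Δρ/ρ₀ = −αΔT + βΔS across each adjacent pair:
  43–72 m: −αΔT+βΔS = −(1.1 × 10⁻⁴)(-2.1)+(7.8 × 10⁻⁴)(+0.73) = 8.0 × 10⁻⁴ → stable
  72–189 m: −αΔT+βΔS = −(1.1 × 10⁻⁴)(+2.4)+(7.8 × 10⁻⁴)(+0.99) = 5.1 × 10⁻⁴ → stable
  189–198 m: −αΔT+βΔS = −(1.1 × 10⁻⁴)(-0.4)+(7.8 × 10⁻⁴)(-1.73) = -1.3 × 10⁻³ → UNSTABLE
  198–225 m: −αΔT+βΔS = −(1.1 × 10⁻⁴)(-2.0)+(7.8 × 10⁻⁴)(+0.45) = 5.7 × 10⁻⁴ → stable
  225–238 m: −αΔT+βΔS = −(1.1 × 10⁻⁴)(-1.4)+(7.8 × 10⁻⁴)(+0.92) = 8.7 × 10⁻⁴ → stable
The 189–198 m interval has Δρ < 0: lighter water underlies denser water.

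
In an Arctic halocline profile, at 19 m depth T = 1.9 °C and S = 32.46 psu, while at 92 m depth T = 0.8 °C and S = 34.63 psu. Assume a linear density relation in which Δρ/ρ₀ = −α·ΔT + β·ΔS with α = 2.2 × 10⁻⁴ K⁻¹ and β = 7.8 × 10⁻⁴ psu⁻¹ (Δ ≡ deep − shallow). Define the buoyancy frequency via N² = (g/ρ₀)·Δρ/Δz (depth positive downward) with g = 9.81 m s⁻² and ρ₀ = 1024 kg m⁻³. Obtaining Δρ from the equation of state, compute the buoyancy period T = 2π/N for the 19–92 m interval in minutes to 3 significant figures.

ΔT = -1.1 K, ΔS = +2.17 psu (deep − shallow).
Δρ/ρ₀ = −αΔT + βΔS = 2.42 × 10⁻⁴ + 1.6926 × 10⁻³ = 1.9346 × 10⁻³, so Δρ ≈ 1.981 kg m⁻³.
N² = (g/ρ₀)·Δρ/Δz = g·(Δρ/ρ₀)/Δz = 9.81 × 1.9346 × 10⁻³ / 73 = 2.5998 × 10⁻⁴ s⁻².
N = √(2.5998 × 10⁻⁴) = 0.016124 rad s⁻¹ → T = 2π/N = 389.68 s = 6.4947 min ≈ 6.49 min.

6.49 min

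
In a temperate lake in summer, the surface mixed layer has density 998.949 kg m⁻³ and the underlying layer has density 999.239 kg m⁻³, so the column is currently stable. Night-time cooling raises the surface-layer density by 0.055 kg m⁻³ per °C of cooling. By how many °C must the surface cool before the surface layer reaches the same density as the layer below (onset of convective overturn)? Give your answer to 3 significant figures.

Density deficit of the surface layer: 999.239 − 998.949 = 0.29 kg m⁻³.
Required change = 0.29 / 0.055 = 5.27 °C.

5.27 °C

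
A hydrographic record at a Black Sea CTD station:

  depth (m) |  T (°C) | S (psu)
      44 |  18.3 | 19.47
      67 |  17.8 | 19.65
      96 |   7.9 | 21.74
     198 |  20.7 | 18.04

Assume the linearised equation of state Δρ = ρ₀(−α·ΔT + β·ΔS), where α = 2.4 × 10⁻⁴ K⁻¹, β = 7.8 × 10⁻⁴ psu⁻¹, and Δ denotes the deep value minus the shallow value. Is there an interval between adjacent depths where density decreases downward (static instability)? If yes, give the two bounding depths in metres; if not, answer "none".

96–198 m

Evaluate Δρ/ρ₀ = −αΔT + βΔS across each adjacent pair:
  44–67 m: −αΔT+βΔS = −(2.4 × 10⁻⁴)(-0.5)+(7.8 × 10⁻⁴)(+0.18) = 2.6 × 10⁻⁴ → stable
  67–96 m: −αΔT+βΔS = −(2.4 × 10⁻⁴)(-9.9)+(7.8 × 10⁻⁴)(+2.09) = 4.0 × 10⁻³ → stable
  96–198 m: −αΔT+βΔS = −(2.4 × 10⁻⁴)(+12.8)+(7.8 × 10⁻⁴)(-3.70) = -6.0 × 10⁻³ → UNSTABLE
The 96–198 m interval has Δρ < 0: lighter water underlies denser water.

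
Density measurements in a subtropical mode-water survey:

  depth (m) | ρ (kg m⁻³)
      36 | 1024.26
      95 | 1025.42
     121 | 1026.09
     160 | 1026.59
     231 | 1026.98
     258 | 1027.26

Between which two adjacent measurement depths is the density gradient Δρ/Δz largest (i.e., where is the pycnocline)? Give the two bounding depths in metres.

Compute the density gradient over each adjacent pair:
  36–95 m: Δρ/Δz = 1.16/59 = 0.020 kg m⁻⁴
  95–121 m: Δρ/Δz = 0.67/26 = 0.026 kg m⁻⁴
  121–160 m: Δρ/Δz = 0.50/39 = 0.013 kg m⁻⁴
  160–231 m: Δρ/Δz = 0.39/71 = 5.5 × 10⁻³ kg m⁻⁴
  231–258 m: Δρ/Δz = 0.28/27 = 0.010 kg m⁻⁴
The largest gradient is in the 95–121 m interval — the pycnocline.

95–121 m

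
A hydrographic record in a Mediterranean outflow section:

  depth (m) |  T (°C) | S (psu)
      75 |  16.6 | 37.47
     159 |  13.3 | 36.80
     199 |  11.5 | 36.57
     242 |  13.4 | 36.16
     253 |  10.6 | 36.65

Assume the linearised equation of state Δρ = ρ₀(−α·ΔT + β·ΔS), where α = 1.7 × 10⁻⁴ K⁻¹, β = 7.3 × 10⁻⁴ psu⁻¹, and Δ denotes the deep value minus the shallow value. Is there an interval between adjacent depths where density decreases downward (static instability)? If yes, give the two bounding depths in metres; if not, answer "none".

199–242 m

Evaluate Δρ/ρ₀ = −αΔT + βΔS across each adjacent pair:
  75–159 m: −αΔT+βΔS = −(1.7 × 10⁻⁴)(-3.3)+(7.3 × 10⁻⁴)(-0.67) = 7.2 × 10⁻⁵ → stable
  159–199 m: −αΔT+βΔS = −(1.7 × 10⁻⁴)(-1.8)+(7.3 × 10⁻⁴)(-0.23) = 1.4 × 10⁻⁴ → stable
  199–242 m: −αΔT+βΔS = −(1.7 × 10⁻⁴)(+1.9)+(7.3 × 10⁻⁴)(-0.41) = -6.2 × 10⁻⁴ → UNSTABLE
  242–253 m: −αΔT+βΔS = −(1.7 × 10⁻⁴)(-2.8)+(7.3 × 10⁻⁴)(+0.49) = 8.3 × 10⁻⁴ → stable
The 199–242 m interval has Δρ < 0: lighter water underlies denser water.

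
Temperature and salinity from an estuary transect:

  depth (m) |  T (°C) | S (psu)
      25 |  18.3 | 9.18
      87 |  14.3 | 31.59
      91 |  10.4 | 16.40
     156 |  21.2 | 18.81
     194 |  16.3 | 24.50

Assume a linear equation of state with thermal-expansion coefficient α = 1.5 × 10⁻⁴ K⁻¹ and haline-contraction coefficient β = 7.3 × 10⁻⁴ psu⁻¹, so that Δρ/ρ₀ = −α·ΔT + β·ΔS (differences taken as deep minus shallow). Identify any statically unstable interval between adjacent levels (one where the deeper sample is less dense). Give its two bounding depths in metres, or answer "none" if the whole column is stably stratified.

Evaluate Δρ/ρ₀ = −αΔT + βΔS across each adjacent pair:
  25–87 m: −αΔT+βΔS = −(1.5 × 10⁻⁴)(-4.0)+(7.3 × 10⁻⁴)(+22.41) = 0.017 → stable
  87–91 m: −αΔT+βΔS = −(1.5 × 10⁻⁴)(-3.9)+(7.3 × 10⁻⁴)(-15.19) = -0.011 → UNSTABLE
  91–156 m: −αΔT+βΔS = −(1.5 × 10⁻⁴)(+10.8)+(7.3 × 10⁻⁴)(+2.41) = 1.4 × 10⁻⁴ → stable
  156–194 m: −αΔT+βΔS = −(1.5 × 10⁻⁴)(-4.9)+(7.3 × 10⁻⁴)(+5.69) = 4.9 × 10⁻³ → stable
The 87–91 m interval has Δρ < 0: lighter water underlies denser water.

87–91 m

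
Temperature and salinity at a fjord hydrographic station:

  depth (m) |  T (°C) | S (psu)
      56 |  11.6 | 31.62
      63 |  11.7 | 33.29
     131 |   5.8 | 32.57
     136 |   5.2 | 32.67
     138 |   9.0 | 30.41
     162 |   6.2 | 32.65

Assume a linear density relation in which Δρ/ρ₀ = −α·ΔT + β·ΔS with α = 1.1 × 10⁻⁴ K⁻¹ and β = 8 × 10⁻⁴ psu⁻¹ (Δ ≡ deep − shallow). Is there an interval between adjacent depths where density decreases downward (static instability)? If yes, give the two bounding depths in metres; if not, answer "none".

136–138 m

Evaluate Δρ/ρ₀ = −αΔT + βΔS across each adjacent pair:
  56–63 m: −αΔT+βΔS = −(1.1 × 10⁻⁴)(+0.1)+(8 × 10⁻⁴)(+1.67) = 1.3 × 10⁻³ → stable
  63–131 m: −αΔT+βΔS = −(1.1 × 10⁻⁴)(-5.9)+(8 × 10⁻⁴)(-0.72) = 7.3 × 10⁻⁵ → stable
  131–136 m: −αΔT+βΔS = −(1.1 × 10⁻⁴)(-0.6)+(8 × 10⁻⁴)(+0.10) = 1.5 × 10⁻⁴ → stable
  136–138 m: −αΔT+βΔS = −(1.1 × 10⁻⁴)(+3.8)+(8 × 10⁻⁴)(-2.26) = -2.2 × 10⁻³ → UNSTABLE
  138–162 m: −αΔT+βΔS = −(1.1 × 10⁻⁴)(-2.8)+(8 × 10⁻⁴)(+2.24) = 2.1 × 10⁻³ → stable
The 136–138 m interval has Δρ < 0: lighter water underlies denser water.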